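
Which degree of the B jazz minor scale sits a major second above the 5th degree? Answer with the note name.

The scale is B C# D E F# G# A#.
The 5th degree is F#; a major second above that is G# — scale degree 6.

G#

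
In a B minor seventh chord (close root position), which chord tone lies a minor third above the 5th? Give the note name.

A

Spelling the chord: B–D–F♯–A.
The 5th is F♯. A minor third above F♯ is A.
A is the chord's 7th.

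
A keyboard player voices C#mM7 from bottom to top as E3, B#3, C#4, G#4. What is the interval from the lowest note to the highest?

major tenth

The outer voices are E3 and G#4.
Counting 10 letters and 16 half steps from E gives a major tenth.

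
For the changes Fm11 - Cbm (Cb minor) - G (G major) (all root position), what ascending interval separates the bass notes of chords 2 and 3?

augmented fifth

The roots are Cb and G.
5 letter names make it a fifth; at 8 semitones (a half step wider than perfect) the quality is augmented.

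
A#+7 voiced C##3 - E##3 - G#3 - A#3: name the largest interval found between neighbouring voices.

Adjacent intervals: C##3→E##3 = major third; E##3→G#3 = diminished third; G#3→A#3 = major second.
The largest is C##3 to E##3, a major third (4 semitones).

major third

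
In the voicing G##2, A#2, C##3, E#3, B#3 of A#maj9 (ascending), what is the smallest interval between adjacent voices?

minor 2nd

Adjacent intervals: G##2→A#2 = minor second; A#2→C##3 = major third; C##3→E#3 = minor third; E#3→B#3 = perfect fifth.
The smallest is G##2 to A#2, a minor second (1 semitone).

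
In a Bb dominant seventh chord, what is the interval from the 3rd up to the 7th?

Bb7 (Bb dominant seventh): Bb–D–F–Ab.
That puts D below Ab.
5 letter names make it a fifth; at 6 semitones (a half step narrower than perfect) the quality is diminished.

diminished 5th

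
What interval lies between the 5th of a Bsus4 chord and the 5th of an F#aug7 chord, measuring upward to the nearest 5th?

augmented 5th

Bsus4 has F# as its 5th, and F#aug7 has C## as its 5th.
F# up to C## is 8 semitones, a half step wider than a perfect fifth, so the interval is augmented.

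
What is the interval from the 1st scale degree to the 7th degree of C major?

C major: C D E F G A B.
That puts C below B.
C up to B spans 7 letter names and 11 semitones — a major seventh.

major seventh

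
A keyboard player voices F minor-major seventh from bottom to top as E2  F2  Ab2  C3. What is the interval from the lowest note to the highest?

minor 6th

The outer voices are E2 and C3.
6 letter names make it a sixth; at 8 semitones (a half step narrower than major) the quality is minor.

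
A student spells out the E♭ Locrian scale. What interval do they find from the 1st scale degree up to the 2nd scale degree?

E♭ locrian: E♭ F♭ G♭ A♭ B𝄫 C♭ D♭.
So we need the interval from E♭ up to F♭.
From E♭ to F♭: 1 semitone over a second = minor.

minor 2nd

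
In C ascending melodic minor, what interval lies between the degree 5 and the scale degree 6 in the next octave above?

Spelling C ascending melodic minor: C D Eb F G A B.
Degree 5 = G; 6th degree (up an octave) = A.
G up to A spans 9 letter names and 14 semitones — a major ninth.

M9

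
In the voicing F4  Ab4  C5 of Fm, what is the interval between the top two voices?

major 3rd

Those voices are Ab4 and C5.
Ab up to C spans 3 letter names and 4 semitones — a major third.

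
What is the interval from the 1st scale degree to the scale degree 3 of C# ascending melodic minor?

The scale runs C# D# E F# G# A# B#.
1st scale degree = C#; 3rd degree = E.
From C# to E: 3 semitones over a third = minor.

minor third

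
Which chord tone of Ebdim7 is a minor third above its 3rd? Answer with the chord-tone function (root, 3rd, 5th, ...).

Spelling the chord: Eb Gb Bbb Dbb.
The 3rd is Gb. A minor third above Gb is Bbb.
Bbb is the chord's 5th.

5th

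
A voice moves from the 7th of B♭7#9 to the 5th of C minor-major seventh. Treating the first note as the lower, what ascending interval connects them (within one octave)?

major seventh

The 7th of B♭7#9 is A♭; the 5th of C minor-major seventh is G.
From A♭ to G is 11 semitones, exactly the major seventh.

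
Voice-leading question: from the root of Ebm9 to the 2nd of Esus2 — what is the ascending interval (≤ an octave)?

augmented second

The root of Ebm9 is Eb; the 2nd of Esus2 is F#.
From Eb to F#: 3 semitones over a second = augmented.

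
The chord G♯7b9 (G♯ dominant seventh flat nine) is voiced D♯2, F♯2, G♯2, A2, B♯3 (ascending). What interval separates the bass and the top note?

M13

The outer voices are D♯2 and B♯3.
Counting 13 letters and 21 half steps from D♯ gives a major thirteenth.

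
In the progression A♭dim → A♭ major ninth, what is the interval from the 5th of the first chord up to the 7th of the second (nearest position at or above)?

A♭dim has E𝄫 as its 5th, and A♭ major ninth has G as its 7th.
From E𝄫 to G: 5 semitones over a third = augmented.

augmented third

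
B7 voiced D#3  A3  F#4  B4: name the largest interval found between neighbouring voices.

Adjacent intervals: D#3→A3 = diminished fifth; A3→F#4 = major sixth; F#4→B4 = perfect fourth.
The largest is A3 to F#4, a major sixth (9 semitones).

major 6th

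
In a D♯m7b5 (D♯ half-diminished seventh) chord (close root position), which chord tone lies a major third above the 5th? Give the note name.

D♯ø: D♯, F♯, A, C♯.
The 5th is A. A major third above A is C♯.
C♯ is the chord's 7th.

C#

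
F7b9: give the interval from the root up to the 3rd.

The chord tones of F7b9 (F dominant seventh flat nine) are F–A–C–Eb–Gb.
The root is F and the 3rd is A.
From F to A is 4 semitones, exactly the major third.

major 3rd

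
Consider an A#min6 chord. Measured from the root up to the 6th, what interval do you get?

major sixth

A# minor sixth is spelled A#-C#-E#-F##.
Root = A#; 6th = F##.
A# up to F## spans 6 letter names and 9 semitones — a major sixth.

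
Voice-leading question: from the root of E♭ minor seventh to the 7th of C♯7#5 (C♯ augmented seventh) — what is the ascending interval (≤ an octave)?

augmented fifth

E♭ minor seventh has E♭ as its root, and C♯7#5 (C♯ augmented seventh) has B as its 7th.
5 letter names make it a fifth; at 8 semitones (a half step wider than perfect) the quality is augmented.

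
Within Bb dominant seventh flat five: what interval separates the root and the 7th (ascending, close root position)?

minor seventh

Bb7b5: Bb–D–Fb–Ab.
Root = Bb; 7th = Ab.
From Bb to Ab: 10 semitones over a seventh = minor.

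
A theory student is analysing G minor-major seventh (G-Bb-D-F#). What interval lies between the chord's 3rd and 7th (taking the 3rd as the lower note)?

The 3rd is Bb and the 7th is F#.
Bb up to F# is 8 semitones, a half step wider than a perfect fifth, so the interval is augmented.

augmented fifth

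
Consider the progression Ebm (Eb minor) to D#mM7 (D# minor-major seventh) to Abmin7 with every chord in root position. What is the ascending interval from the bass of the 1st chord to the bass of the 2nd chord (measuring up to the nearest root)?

augmented seventh

The roots are Eb and D#.
From Eb to D#: 12 semitones over a seventh = augmented.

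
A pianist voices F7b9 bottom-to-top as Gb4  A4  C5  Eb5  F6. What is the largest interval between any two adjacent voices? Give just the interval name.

major ninth

Adjacent intervals: Gb4→A4 = augmented second; A4→C5 = minor third; C5→Eb5 = minor third; Eb5→F6 = major ninth.
The largest is Eb5 to F6, a major ninth (14 semitones).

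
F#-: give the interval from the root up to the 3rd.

Spelling the chord: F# A C#.
Root = F#; 3rd = A.
F# up to A is 3 semitones, a half step narrower than a major third, so the interval is minor.

minor third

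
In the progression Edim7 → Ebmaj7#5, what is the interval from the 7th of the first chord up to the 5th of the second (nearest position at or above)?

The 7th of Edim7 is Db; the 5th of Ebmaj7#5 is B.
From Db to B: 10 semitones over a sixth = augmented.

A6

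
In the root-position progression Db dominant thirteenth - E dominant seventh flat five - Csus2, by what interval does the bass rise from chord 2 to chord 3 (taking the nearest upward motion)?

m6

The roots are E and C.
E up to C is 8 semitones, a half step narrower than a major sixth, so the interval is minor.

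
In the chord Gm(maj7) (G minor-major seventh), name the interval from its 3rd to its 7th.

augmented 5th

Spelling the chord: G–Bb–D–F#.
So we need the interval from Bb up to F#.
Bb up to F# is 8 semitones, a half step wider than a perfect fifth, so the interval is augmented.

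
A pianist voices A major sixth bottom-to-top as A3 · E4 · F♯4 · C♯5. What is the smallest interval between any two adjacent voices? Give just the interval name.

major second

Adjacent intervals: A3→E4 = perfect fifth; E4→F♯4 = major second; F♯4→C♯5 = perfect fifth.
The smallest is E4 to F♯4, a major second (2 semitones).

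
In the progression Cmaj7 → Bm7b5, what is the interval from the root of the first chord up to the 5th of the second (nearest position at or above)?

Cmaj7 has C as its root, and Bm7b5 has F as its 5th.
From C to F is 5 semitones, exactly the perfect fourth.

perfect fourth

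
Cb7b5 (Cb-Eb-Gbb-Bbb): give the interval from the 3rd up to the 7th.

diminished fifth

That puts Eb below Bbb.
5 letter names make it a fifth; at 6 semitones (a half step narrower than perfect) the quality is diminished.
That tritone between 3rd and 7th is what gives the dominant seventh its pull toward resolution.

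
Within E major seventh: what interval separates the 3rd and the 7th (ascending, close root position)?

perfect fifth

EM7 is spelled E–G#–B–D#.
3rd = G#; 7th = D#.
From G# to D# is 7 semitones, exactly the perfect fifth.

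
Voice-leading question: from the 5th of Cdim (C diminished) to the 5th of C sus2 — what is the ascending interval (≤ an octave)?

The 5th of Cdim (C diminished) is Gb; the 5th of C sus2 is G.
1 letter names make it a unison; at 1 semitone (a half step wider than perfect) the quality is augmented.

augmented 1st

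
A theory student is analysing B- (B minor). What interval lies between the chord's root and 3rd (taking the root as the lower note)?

minor third

The chord tones of Bmin (B minor) are B–D–F#.
Root = B; 3rd = D.
B up to D is 3 semitones, a half step narrower than a major third, so the interval is minor.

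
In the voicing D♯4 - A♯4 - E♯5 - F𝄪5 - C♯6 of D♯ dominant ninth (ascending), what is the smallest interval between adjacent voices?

Adjacent intervals: D♯4→A♯4 = perfect fifth; A♯4→E♯5 = perfect fifth; E♯5→F𝄪5 = major second; F𝄪5→C♯6 = diminished fifth.
The smallest is E♯5 to F𝄪5, a major second (2 semitones).

major second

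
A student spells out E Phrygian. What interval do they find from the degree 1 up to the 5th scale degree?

perfect 5th

Spelling E Phrygian: E F G A B C D.
So we need the interval from E up to B.
E up to B spans 5 letter names and 7 semitones — a perfect fifth.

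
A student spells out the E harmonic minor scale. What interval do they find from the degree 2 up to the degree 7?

The scale runs E F# G A B C D#.
Degree 2 = F#; 7th scale degree = D#.
From F# to D# is 9 semitones, exactly the major sixth.

major sixth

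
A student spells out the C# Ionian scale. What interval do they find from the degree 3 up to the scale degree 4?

Spelling the C# Ionian scale: C# D# E# F# G# A# B#.
That puts E# below F#.
2 letter names make it a second; at 1 semitone (a half step narrower than major) the quality is minor.

minor second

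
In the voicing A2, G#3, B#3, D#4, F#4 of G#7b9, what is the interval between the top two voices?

Those voices are D#4 and F#4.
3 letter names make it a third; at 3 semitones (a half step narrower than major) the quality is minor.

m3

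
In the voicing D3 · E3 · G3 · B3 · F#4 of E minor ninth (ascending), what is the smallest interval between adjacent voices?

major second

Adjacent intervals: D3→E3 = major second; E3→G3 = minor third; G3→B3 = major third; B3→F#4 = perfect fifth.
The smallest is D3 to E3, a major second (2 semitones).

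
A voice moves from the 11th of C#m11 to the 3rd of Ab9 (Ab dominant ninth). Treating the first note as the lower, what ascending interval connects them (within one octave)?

The 11th of C#m11 is F#; the 3rd of Ab9 (Ab dominant ninth) is C.
5 letter names make it a fifth; at 6 semitones (a half step narrower than perfect) the quality is diminished.

d5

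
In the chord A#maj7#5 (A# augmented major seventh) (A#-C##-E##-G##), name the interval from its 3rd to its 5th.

The 3rd is C## and the 5th is E##.
Counting 3 letters and 4 half steps from C## gives a major third.

major third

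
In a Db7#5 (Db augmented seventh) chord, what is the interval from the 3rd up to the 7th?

diminished fifth

Spelling the chord: Db–F–A–Cb.
3rd = F; 7th = Cb.
F up to Cb is 6 semitones, a half step narrower than a perfect fifth, so the interval is diminished.
That tritone between 3rd and 7th is what gives the dominant seventh its pull toward resolution.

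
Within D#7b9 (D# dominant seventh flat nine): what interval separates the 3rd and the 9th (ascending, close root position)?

D#7b9 (D# dominant seventh flat nine): D#, F##, A#, C#, E.
The 3rd is F## and the 9th is E.
7 letter names make it a seventh; at 9 semitones (a whole step narrower than major) the quality is diminished.

d7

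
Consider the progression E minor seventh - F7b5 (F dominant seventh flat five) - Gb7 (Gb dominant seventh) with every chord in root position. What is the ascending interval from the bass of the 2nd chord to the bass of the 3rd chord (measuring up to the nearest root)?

The roots are F and Gb.
F up to Gb is 1 semitone, a half step narrower than a major second, so the interval is minor.

minor second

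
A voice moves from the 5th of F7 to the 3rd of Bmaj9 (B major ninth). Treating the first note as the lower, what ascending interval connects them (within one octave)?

F7 has C as its 5th, and Bmaj9 (B major ninth) has D♯ as its 3rd.
From C to D♯: 3 semitones over a second = augmented.

augmented 2nd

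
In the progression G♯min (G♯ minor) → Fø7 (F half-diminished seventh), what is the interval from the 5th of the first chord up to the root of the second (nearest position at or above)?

G♯min (G♯ minor) has D♯ as its 5th, and Fø7 (F half-diminished seventh) has F as its root.
From D♯ to F: 2 semitones over a third = diminished.

d3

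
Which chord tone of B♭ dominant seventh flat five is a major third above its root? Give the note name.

B♭7b5 is spelled B♭–D–F♭–A♭.
The root is B♭. A major third above B♭ is D.
D is the chord's 3rd.

D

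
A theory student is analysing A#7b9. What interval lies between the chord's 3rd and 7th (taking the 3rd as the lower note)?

Spelling the chord: A#–C##–E#–G#–B.
3rd = C##; 7th = G#.
From C## to G#: 6 semitones over a fifth = diminished.

diminished fifth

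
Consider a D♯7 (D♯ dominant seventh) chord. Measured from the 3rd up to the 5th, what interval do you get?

minor third

Spelling the chord: D♯ F𝄪 A♯ C♯.
3rd = F𝄪; 5th = A♯.
From F𝄪 to A♯: 3 semitones over a third = minor.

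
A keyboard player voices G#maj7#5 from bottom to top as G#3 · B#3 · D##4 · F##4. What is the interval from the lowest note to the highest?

The outer voices are G#3 and F##4.
From G# to F## is 11 semitones, exactly the major seventh.

major seventh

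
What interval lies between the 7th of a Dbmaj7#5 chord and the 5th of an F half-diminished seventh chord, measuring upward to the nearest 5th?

Dbmaj7#5 has C as its 7th, and F half-diminished seventh has Cb as its 5th.
From C to Cb: 11 semitones over an octave = diminished.

diminished 8th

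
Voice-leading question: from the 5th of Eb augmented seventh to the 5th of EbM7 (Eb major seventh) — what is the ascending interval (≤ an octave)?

Eb augmented seventh has B as its 5th, and EbM7 (Eb major seventh) has Bb as its 5th.
8 letter names make it an octave; at 11 semitones (a half step narrower than perfect) the quality is diminished.

diminished 8th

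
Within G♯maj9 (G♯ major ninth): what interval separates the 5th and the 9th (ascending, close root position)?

G♯maj9 (G♯ major ninth) is spelled G♯-B♯-D♯-F𝄪-A♯.
The 5th is D♯ and the 9th is A♯.
Counting 5 letters and 7 half steps from D♯ gives a perfect fifth.

perfect fifth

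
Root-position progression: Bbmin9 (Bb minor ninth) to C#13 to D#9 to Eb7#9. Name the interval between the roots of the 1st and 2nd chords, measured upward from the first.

augmented second

The roots are Bb and C#.
Bb up to C# is 3 semitones, a half step wider than a major second, so the interval is augmented.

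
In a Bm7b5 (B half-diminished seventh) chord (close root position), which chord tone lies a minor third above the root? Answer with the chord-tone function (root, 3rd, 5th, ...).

Bø7 is spelled B, D, F, A.
The root is B. A minor third above B is D.
D is the chord's 3rd.

3rd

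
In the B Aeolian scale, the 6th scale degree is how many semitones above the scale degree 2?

The scale is B C♯ D E F♯ G A.
C♯ up to G is a diminished fifth — 6 semitones.

6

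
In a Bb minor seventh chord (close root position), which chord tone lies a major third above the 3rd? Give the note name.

Bb-7 (Bb minor seventh) is spelled Bb Db F Ab.
The 3rd is Db. A major third above Db is F.
F is the chord's 5th.

F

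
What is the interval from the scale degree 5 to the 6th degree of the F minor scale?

Spelling the F minor scale: F G Ab Bb C Db Eb.
That puts C below Db.
From C to Db: 1 semitone over a second = minor.

m2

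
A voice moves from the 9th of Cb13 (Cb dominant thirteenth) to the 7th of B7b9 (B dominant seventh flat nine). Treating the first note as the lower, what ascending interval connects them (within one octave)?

Cb13 (Cb dominant thirteenth) has Db as its 9th, and B7b9 (B dominant seventh flat nine) has A as its 7th.
Db up to A is 8 semitones, a half step wider than a perfect fifth, so the interval is augmented.

augmented 5th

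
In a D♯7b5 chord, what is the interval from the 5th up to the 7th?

major 3rd

The chord tones of D♯7b5 (D♯ dominant seventh flat five) are D♯–F𝄪–A–C♯.
That puts A below C♯.
A up to C♯ spans 3 letter names and 4 semitones — a major third.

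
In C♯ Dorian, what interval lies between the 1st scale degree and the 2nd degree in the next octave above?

C♯ dorian: C♯ D♯ E F♯ G♯ A♯ B.
So we need the interval from C♯ up to D♯.
C♯ up to D♯ spans 9 letter names and 14 semitones — a major ninth.

major ninth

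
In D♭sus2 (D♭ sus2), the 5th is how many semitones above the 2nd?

5

D♭sus2 is spelled D♭–E♭–A♭.
E♭ to A♭ is a perfect fourth: 5 semitones.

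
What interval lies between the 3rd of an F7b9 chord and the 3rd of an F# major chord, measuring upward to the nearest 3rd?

The 3rd of F7b9 is A; the 3rd of F# major is A#.
1 letter names make it a unison; at 1 semitone (a half step wider than perfect) the quality is augmented.

augmented unison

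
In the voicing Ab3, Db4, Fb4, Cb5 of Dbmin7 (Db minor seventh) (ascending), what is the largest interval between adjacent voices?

perfect fifth

Adjacent intervals: Ab3→Db4 = perfect fourth; Db4→Fb4 = minor third; Fb4→Cb5 = perfect fifth.
The largest is Fb4 to Cb5, a perfect fifth (7 semitones).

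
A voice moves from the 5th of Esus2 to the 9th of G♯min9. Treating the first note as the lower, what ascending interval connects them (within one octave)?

The 5th of Esus2 is B; the 9th of G♯min9 is A♯.
From B to A♯ is 11 semitones, exactly the major seventh.

major seventh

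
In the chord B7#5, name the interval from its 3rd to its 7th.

diminished 5th

B augmented seventh is spelled B D♯ F𝄪 A.
3rd = D♯; 7th = A.
5 letter names make it a fifth; at 6 semitones (a half step narrower than perfect) the quality is diminished.
That tritone between 3rd and 7th is what gives the dominant seventh its pull toward resolution.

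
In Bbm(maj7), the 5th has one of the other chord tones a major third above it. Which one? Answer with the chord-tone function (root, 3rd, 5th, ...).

7th

The chord tones of BbmM7 (Bb minor-major seventh) are Bb-Db-F-A.
The 5th is F. A major third above F is A.
A is the chord's 7th.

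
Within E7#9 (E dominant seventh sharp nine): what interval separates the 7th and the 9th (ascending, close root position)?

The chord tones of E7#9 are E, G♯, B, D, F𝄪.
That puts D below F𝄪.
D up to F𝄪 is 5 semitones, a half step wider than a major third, so the interval is augmented.

augmented third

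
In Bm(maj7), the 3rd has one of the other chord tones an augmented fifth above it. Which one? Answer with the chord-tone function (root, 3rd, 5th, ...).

The chord tones of B minor-major seventh are B, D, F♯, A♯.
The 3rd is D. An augmented fifth above D is A♯.
A♯ is the chord's 7th.

7th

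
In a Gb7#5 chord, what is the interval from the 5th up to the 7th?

The chord tones of Gbaug7 are Gb–Bb–D–Fb.
The 5th is D and the 7th is Fb.
D up to Fb is 2 semitones, a whole step narrower than a major third, so the interval is diminished.

diminished 3rd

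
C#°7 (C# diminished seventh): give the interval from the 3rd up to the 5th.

minor third

Spelling the chord: C#–E–G–Bb.
3rd = E; 5th = G.
From E to G: 3 semitones over a third = minor.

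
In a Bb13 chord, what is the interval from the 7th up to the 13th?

major seventh

Bb dominant thirteenth: Bb, D, F, Ab, C, G.
7th = Ab; 13th = G.
Ab up to G spans 7 letter names and 11 semitones — a major seventh.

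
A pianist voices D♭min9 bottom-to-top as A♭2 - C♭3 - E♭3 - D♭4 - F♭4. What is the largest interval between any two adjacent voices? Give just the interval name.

minor seventh

Adjacent intervals: A♭2→C♭3 = minor third; C♭3→E♭3 = major third; E♭3→D♭4 = minor seventh; D♭4→F♭4 = minor third.
The largest is E♭3 to D♭4, a minor seventh (10 semitones).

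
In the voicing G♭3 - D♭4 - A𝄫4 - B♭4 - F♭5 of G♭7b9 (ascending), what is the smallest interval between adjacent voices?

augmented second

Adjacent intervals: G♭3→D♭4 = perfect fifth; D♭4→A𝄫4 = diminished fifth; A𝄫4→B♭4 = augmented second; B♭4→F♭5 = diminished fifth.
The smallest is A𝄫4 to B♭4, an augmented second (3 semitones).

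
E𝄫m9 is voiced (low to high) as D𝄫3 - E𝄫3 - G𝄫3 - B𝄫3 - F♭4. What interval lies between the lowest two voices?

Those voices are D𝄫3 and E𝄫3.
From D𝄫 to E𝄫 is 2 semitones, exactly the major second.

major second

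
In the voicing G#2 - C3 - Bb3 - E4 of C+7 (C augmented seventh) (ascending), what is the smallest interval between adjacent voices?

Adjacent intervals: G#2→C3 = diminished fourth; C3→Bb3 = minor seventh; Bb3→E4 = augmented fourth.
The smallest is G#2 to C3, a diminished fourth (4 semitones).

diminished fourth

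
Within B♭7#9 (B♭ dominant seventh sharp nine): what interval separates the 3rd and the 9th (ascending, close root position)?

The chord tones of B♭7#9 are B♭ D F A♭ C♯.
So we need the interval from D up to C♯.
D up to C♯ spans 7 letter names and 11 semitones — a major seventh.

major 7th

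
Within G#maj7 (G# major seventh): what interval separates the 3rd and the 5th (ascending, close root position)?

minor 3rd

G#Δ7 is spelled G#-B#-D#-F##.
The 3rd is B# and the 5th is D#.
From B# to D#: 3 semitones over a third = minor.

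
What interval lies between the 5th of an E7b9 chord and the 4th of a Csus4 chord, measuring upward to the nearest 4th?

The 5th of E7b9 is B; the 4th of Csus4 is F.
5 letter names make it a fifth; at 6 semitones (a half step narrower than perfect) the quality is diminished.

d5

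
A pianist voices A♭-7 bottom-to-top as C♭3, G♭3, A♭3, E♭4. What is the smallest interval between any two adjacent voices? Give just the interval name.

major second

Adjacent intervals: C♭3→G♭3 = perfect fifth; G♭3→A♭3 = major second; A♭3→E♭4 = perfect fifth.
The smallest is G♭3 to A♭3, a major second (2 semitones).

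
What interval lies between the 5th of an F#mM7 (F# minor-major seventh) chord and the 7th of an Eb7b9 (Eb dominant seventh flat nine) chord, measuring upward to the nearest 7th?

The 5th of F#mM7 (F# minor-major seventh) is C#; the 7th of Eb7b9 (Eb dominant seventh flat nine) is Db.
C# up to Db is 0 semitones, a whole step narrower than a major second, so the interval is diminished.

diminished second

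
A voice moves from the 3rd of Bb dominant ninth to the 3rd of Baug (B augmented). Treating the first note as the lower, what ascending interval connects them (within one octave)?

The 3rd of Bb dominant ninth is D; the 3rd of Baug (B augmented) is D#.
1 letter names make it a unison; at 1 semitone (a half step wider than perfect) the quality is augmented.

augmented 1st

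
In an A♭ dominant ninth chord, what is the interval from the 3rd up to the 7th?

diminished fifth

Spelling the chord: A♭–C–E♭–G♭–B♭.
The 3rd is C and the 7th is G♭.
C up to G♭ is 6 semitones, a half step narrower than a perfect fifth, so the interval is diminished.
That tritone between 3rd and 7th is what gives the dominant seventh its pull toward resolution.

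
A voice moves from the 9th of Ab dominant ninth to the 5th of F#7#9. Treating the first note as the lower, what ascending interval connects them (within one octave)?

augmented 2nd

Ab dominant ninth has Bb as its 9th, and F#7#9 has C# as its 5th.
2 letter names make it a second; at 3 semitones (a half step wider than major) the quality is augmented.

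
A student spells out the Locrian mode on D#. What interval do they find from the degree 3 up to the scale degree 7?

perfect 5th

The scale runs D# E F# G# A B C#.
So we need the interval from F# up to C#.
F# up to C# spans 5 letter names and 7 semitones — a perfect fifth.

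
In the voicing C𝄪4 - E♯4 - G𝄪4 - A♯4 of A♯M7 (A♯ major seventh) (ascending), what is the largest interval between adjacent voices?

major third

Adjacent intervals: C𝄪4→E♯4 = minor third; E♯4→G𝄪4 = major third; G𝄪4→A♯4 = minor second.
The largest is E♯4 to G𝄪4, a major third (4 semitones).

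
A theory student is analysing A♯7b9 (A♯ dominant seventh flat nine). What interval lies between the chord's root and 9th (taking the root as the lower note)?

m9

A♯ dominant seventh flat nine: A♯, C𝄪, E♯, G♯, B.
That puts A♯ below B.
9 letter names make it a ninth; at 13 semitones (a half step narrower than major) the quality is minor.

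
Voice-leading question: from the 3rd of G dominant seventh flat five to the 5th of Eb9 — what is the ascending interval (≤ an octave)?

diminished octave

The 3rd of G dominant seventh flat five is B; the 5th of Eb9 is Bb.
B up to Bb is 11 semitones, a half step narrower than a perfect octave, so the interval is diminished.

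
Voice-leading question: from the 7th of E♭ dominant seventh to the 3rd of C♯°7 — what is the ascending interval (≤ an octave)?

augmented second

E♭ dominant seventh has D♭ as its 7th, and C♯°7 has E as its 3rd.
From D♭ to E: 3 semitones over a second = augmented.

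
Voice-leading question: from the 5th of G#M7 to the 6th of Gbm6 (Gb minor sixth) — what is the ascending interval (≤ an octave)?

diminished 2nd

G#M7 has D# as its 5th, and Gbm6 (Gb minor sixth) has Eb as its 6th.
D# up to Eb is 0 semitones, a whole step narrower than a major second, so the interval is diminished.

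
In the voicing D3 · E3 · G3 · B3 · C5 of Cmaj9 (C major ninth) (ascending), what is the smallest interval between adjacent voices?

Adjacent intervals: D3→E3 = major second; E3→G3 = minor third; G3→B3 = major third; B3→C5 = minor ninth.
The smallest is D3 to E3, a major second (2 semitones).

major 2nd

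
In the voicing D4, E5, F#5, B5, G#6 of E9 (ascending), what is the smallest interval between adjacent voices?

Adjacent intervals: D4→E5 = major ninth; E5→F#5 = major second; F#5→B5 = perfect fourth; B5→G#6 = major sixth.
The smallest is E5 to F#5, a major second (2 semitones).

major second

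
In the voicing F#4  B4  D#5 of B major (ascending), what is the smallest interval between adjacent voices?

Adjacent intervals: F#4→B4 = perfect fourth; B4→D#5 = major third.
The smallest is B4 to D#5, a major third (4 semitones).

M3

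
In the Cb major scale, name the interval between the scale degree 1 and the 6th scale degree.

M6

Spelling the Cb major scale: Cb Db Eb Fb Gb Ab Bb.
The scale degree 1 is Cb and the 6th scale degree is Ab.
From Cb to Ab is 9 semitones, exactly the major sixth.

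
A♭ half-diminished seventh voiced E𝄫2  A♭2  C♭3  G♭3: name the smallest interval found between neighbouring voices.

Adjacent intervals: E𝄫2→A♭2 = augmented fourth; A♭2→C♭3 = minor third; C♭3→G♭3 = perfect fifth.
The smallest is A♭2 to C♭3, a minor third (3 semitones).

minor third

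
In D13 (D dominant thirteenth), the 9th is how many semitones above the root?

14

Spelling the chord: D–F♯–A–C–E–B.
D to E is a major ninth: 14 semitones.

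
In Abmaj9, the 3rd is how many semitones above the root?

4

Spelling the chord: Ab–C–Eb–G–Bb.
Ab to C is a major third: 4 semitones.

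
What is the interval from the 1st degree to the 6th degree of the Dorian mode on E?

major sixth

Spelling the Dorian mode on E: E F# G A B C# D.
That puts E below C#.
E up to C# spans 6 letter names and 9 semitones — a major sixth.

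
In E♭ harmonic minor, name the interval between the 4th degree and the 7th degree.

augmented 4th

E♭ harmonic minor: E♭ F G♭ A♭ B♭ C♭ D.
4th degree = A♭; 7th degree = D.
A♭ up to D is 6 semitones, a half step wider than a perfect fourth, so the interval is augmented.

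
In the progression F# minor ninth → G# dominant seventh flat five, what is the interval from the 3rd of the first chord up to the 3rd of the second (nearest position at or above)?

augmented second

The 3rd of F# minor ninth is A; the 3rd of G# dominant seventh flat five is B#.
2 letter names make it a second; at 3 semitones (a half step wider than major) the quality is augmented.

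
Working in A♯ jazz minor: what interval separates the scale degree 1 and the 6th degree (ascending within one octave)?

A♯ melodic minor: A♯ B♯ C♯ D♯ E♯ F𝄪 G𝄪.
The scale degree 1 is A♯ and the 6th scale degree is F𝄪.
A♯ up to F𝄪 spans 6 letter names and 9 semitones — a major sixth.

major 6th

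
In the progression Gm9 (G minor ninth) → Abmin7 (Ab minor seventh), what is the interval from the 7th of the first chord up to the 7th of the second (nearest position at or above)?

The 7th of Gm9 (G minor ninth) is F; the 7th of Abmin7 (Ab minor seventh) is Gb.
F up to Gb is 1 semitone, a half step narrower than a major second, so the interval is minor.

minor second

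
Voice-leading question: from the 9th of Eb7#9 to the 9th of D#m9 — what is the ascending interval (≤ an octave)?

Eb7#9 has F# as its 9th, and D#m9 has E# as its 9th.
F# up to E# spans 7 letter names and 11 semitones — a major seventh.

major seventh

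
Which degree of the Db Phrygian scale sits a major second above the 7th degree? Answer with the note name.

The scale is Db Ebb Fb Gb Ab Bbb Cb.
The 7th degree is Cb; a major second above that is Db — scale degree 1.

Db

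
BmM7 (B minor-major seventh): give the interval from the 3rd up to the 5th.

BmM7 is spelled B, D, F♯, A♯.
The 3rd is D and the 5th is F♯.
Counting 3 letters and 4 half steps from D gives a major third.

major 3rd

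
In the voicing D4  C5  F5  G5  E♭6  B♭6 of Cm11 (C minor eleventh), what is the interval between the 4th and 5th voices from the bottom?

Those voices are G5 and E♭6.
6 letter names make it a sixth; at 8 semitones (a half step narrower than major) the quality is minor.

minor sixth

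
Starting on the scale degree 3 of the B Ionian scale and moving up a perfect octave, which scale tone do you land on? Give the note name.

The scale is B C# D# E F# G# A#.
The scale degree 3 is D#; a perfect octave above that is D# — scale degree 3.

D#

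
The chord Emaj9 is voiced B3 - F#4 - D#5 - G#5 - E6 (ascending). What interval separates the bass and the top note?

perfect 18th

The outer voices are B3 and E6.
B up to E spans 18 letter names and 29 semitones — a perfect 18th.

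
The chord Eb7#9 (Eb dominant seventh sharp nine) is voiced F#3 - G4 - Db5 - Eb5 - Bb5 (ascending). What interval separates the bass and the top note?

diminished 18th

The outer voices are F#3 and Bb5.
F# up to Bb is 28 semitones, a half step narrower than a perfect 18th, so the interval is diminished.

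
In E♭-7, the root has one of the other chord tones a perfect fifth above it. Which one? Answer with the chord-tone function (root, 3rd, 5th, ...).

E♭m7: E♭, G♭, B♭, D♭.
The root is E♭. A perfect fifth above E♭ is B♭.
B♭ is the chord's 5th.

5th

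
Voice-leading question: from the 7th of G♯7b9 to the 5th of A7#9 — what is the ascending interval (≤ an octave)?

minor seventh

The 7th of G♯7b9 is F♯; the 5th of A7#9 is E.
7 letter names make it a seventh; at 10 semitones (a half step narrower than major) the quality is minor.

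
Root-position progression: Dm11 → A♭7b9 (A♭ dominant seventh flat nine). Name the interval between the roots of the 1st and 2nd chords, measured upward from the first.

diminished fifth

The roots are D and A♭.
5 letter names make it a fifth; at 6 semitones (a half step narrower than perfect) the quality is diminished.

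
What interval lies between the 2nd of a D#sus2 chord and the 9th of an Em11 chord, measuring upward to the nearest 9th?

D#sus2 has E# as its 2nd, and Em11 has F# as its 9th.
2 letter names make it a second; at 1 semitone (a half step narrower than major) the quality is minor.

minor 2nd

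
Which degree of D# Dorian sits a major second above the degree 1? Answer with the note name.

E#

The scale is D# E# F# G# A# B# C#.
The degree 1 is D#; a major second above that is E# — scale degree 2.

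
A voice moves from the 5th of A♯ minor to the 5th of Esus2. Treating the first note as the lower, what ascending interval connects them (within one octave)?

A♯ minor has E♯ as its 5th, and Esus2 has B as its 5th.
E♯ up to B is 6 semitones, a half step narrower than a perfect fifth, so the interval is diminished.

diminished fifth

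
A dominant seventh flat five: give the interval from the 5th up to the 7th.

The chord tones of A7b5 are A-C#-Eb-G.
That puts Eb below G.
Eb up to G spans 3 letter names and 4 semitones — a major third.

major 3rd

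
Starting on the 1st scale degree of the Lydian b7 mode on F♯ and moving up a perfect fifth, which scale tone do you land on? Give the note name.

The scale is F♯ G♯ A♯ B♯ C♯ D♯ E.
The 1st scale degree is F♯; a perfect fifth above that is C♯ — scale degree 5.

C#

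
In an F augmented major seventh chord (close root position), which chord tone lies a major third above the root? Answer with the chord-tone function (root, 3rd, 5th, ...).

F+maj7 is spelled F, A, C#, E.
The root is F. A major third above F is A.
A is the chord's 3rd.

3rd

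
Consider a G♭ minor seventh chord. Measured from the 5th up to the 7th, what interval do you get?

The chord tones of G♭ minor seventh are G♭-B𝄫-D♭-F♭.
That puts D♭ below F♭.
3 letter names make it a third; at 3 semitones (a half step narrower than major) the quality is minor.

m3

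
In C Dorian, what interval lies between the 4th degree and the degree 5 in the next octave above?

major ninth

C dorian: C D E♭ F G A B♭.
The 4th degree is F and the 5th scale degree (up an octave) is G.
F up to G spans 9 letter names and 14 semitones — a major ninth.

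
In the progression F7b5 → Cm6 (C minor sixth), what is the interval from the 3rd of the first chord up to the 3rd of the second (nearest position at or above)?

The 3rd of F7b5 is A; the 3rd of Cm6 (C minor sixth) is Eb.
5 letter names make it a fifth; at 6 semitones (a half step narrower than perfect) the quality is diminished.

diminished fifth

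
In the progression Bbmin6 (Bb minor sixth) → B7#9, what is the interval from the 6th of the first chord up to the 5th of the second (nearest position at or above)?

major 7th

The 6th of Bbmin6 (Bb minor sixth) is G; the 5th of B7#9 is F#.
From G to F# is 11 semitones, exactly the major seventh.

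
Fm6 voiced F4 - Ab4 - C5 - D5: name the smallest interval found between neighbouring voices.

Adjacent intervals: F4→Ab4 = minor third; Ab4→C5 = major third; C5→D5 = major second.
The smallest is C5 to D5, a major second (2 semitones).

M2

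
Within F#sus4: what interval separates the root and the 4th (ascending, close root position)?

F# sus4 is spelled F# B C#.
Root = F#; 4th = B.
F# up to B spans 4 letter names and 5 semitones — a perfect fourth.

perfect fourth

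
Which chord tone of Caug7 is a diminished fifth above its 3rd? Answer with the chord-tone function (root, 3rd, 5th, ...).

The chord tones of C7#5 are C E G# Bb.
The 3rd is E. A diminished fifth above E is Bb.
Bb is the chord's 7th.

7th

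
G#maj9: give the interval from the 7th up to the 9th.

minor third

Spelling the chord: G# B# D# F## A#.
So we need the interval from F## up to A#.
From F## to A#: 3 semitones over a third = minor.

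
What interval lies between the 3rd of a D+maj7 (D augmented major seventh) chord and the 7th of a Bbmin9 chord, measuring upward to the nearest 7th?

D+maj7 (D augmented major seventh) has F# as its 3rd, and Bbmin9 has Ab as its 7th.
From F# to Ab: 2 semitones over a third = diminished.

diminished third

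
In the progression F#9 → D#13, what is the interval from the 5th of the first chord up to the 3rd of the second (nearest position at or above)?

augmented fourth

F#9 has C# as its 5th, and D#13 has F## as its 3rd.
From C# to F##: 6 semitones over a fourth = augmented.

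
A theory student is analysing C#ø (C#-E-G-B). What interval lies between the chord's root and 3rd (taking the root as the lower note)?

minor third

Root = C#; 3rd = E.
From C# to E: 3 semitones over a third = minor.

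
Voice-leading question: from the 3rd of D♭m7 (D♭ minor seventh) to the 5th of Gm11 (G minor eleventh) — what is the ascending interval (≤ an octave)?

D♭m7 (D♭ minor seventh) has F♭ as its 3rd, and Gm11 (G minor eleventh) has D as its 5th.
From F♭ to D: 10 semitones over a sixth = augmented.

A6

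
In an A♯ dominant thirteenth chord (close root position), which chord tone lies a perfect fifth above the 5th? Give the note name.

A♯13: A♯, C𝄪, E♯, G♯, B♯, F𝄪.
The 5th is E♯. A perfect fifth above E♯ is B♯.
B♯ is the chord's 9th.

B#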